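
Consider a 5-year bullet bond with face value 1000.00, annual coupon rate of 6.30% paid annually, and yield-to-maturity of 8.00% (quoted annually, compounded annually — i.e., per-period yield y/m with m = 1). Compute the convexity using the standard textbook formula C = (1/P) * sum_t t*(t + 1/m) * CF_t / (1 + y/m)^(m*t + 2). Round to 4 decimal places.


Coupon per period c = face * coupon_rate / m = 63.000000
Periods per year m = 1; per-period yield y/m = 0.080000
Number of cashflows N = 5
Cashflows (t years, CF_t, discount factor 1/(1+y/m)^(m*t), PV):
  t = 1.0000: CF_t = 63.000000, DF = 0.925926, PV = 58.333333
  t = 2.0000: CF_t = 63.000000, DF = 0.857339, PV = 54.012346
  t = 3.0000: CF_t = 63.000000, DF = 0.793832, PV = 50.011431
  t = 4.0000: CF_t = 63.000000, DF = 0.735030, PV = 46.306881
  t = 5.0000: CF_t = 1063.000000, DF = 0.680583, PV = 723.459938
Price P = sum_t PV_t = 932.123929
Convexity numerator sum_t t*(t + 1/m) * CF_t / (1+y/m)^(m*t + 2):
  t = 1.0000: term = 100.022862
  t = 2.0000: term = 277.841284
  t = 3.0000: term = 514.520897
  t = 4.0000: term = 794.013730
  t = 5.0000: term = 18607.508705
Convexity = (1/P) * sum = 20293.907478 / 932.123929 = 21.771684

Answer: Convexity = 21.7717


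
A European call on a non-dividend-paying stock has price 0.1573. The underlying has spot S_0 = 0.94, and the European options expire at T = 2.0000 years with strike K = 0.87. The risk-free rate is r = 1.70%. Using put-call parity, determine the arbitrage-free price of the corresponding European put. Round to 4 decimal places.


Answer: Put price = 0.0582

Derivation:
Put-call parity: C - P = S_0 * exp(-qT) - K * exp(-rT).
S_0 * exp(-qT) = 0.9400 * 1.00000000 = 0.94000000
K * exp(-rT) = 0.8700 * 0.96657150 = 0.84091721
P = C - S*exp(-qT) + K*exp(-rT)
P = 0.1573 - 0.94000000 + 0.84091721 = 0.0582


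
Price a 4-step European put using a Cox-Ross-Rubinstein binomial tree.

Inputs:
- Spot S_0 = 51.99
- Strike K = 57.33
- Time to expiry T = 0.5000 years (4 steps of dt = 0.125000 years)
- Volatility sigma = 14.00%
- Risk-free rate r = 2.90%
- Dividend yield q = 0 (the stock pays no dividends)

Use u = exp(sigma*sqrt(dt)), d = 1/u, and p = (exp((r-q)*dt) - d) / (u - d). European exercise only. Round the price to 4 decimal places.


Answer: Price = V(0,0) = 4.9837

Derivation:
dt = T/N = 0.125000
u = exp(sigma*sqrt(dt)) = 1.050743; d = 1/u = 0.951708
p = (exp((r-q)*dt) - d) / (u - d) = 0.524298
Discount per step: exp(-r*dt) = 0.996382
Stock lattice S(k, i) with i counting down-moves:
  k=0: S(0,0) = 51.9900
  k=1: S(1,0) = 54.6281; S(1,1) = 49.4793
  k=2: S(2,0) = 57.4001; S(2,1) = 51.9900; S(2,2) = 47.0898
  k=3: S(3,0) = 60.3128; S(3,1) = 54.6281; S(3,2) = 49.4793; S(3,3) = 44.8157
  k=4: S(4,0) = 63.3732; S(4,1) = 57.4001; S(4,2) = 51.9900; S(4,3) = 47.0898; S(4,4) = 42.6515
Terminal payoffs V(N, i) = max(K - S_T, 0):
  V(4,0) = 0.000000; V(4,1) = 0.000000; V(4,2) = 5.340000; V(4,3) = 10.240199; V(4,4) = 14.678541
Backward induction: V(k, i) = exp(-r*dt) * [p * V(k+1, i) + (1-p) * V(k+1, i+1)].
  V(3,0) = exp(-r*dt) * [p*0.000000 + (1-p)*0.000000] = 0.000000
  V(3,1) = exp(-r*dt) * [p*0.000000 + (1-p)*5.340000] = 2.531059
  V(3,2) = exp(-r*dt) * [p*5.340000 + (1-p)*10.240199] = 7.643279
  V(3,3) = exp(-r*dt) * [p*10.240199 + (1-p)*14.678541] = 12.306835
  V(2,0) = exp(-r*dt) * [p*0.000000 + (1-p)*2.531059] = 1.199674
  V(2,1) = exp(-r*dt) * [p*2.531059 + (1-p)*7.643279] = 4.944996
  V(2,2) = exp(-r*dt) * [p*7.643279 + (1-p)*12.306835] = 9.826059
  V(1,0) = exp(-r*dt) * [p*1.199674 + (1-p)*4.944996] = 2.970544
  V(1,1) = exp(-r*dt) * [p*4.944996 + (1-p)*9.826059] = 7.240634
  V(0,0) = exp(-r*dt) * [p*2.970544 + (1-p)*7.240634] = 4.983737


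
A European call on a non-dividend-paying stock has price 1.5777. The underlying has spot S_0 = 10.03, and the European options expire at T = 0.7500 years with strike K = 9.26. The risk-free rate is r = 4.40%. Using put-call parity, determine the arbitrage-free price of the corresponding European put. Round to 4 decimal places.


Answer: Put price = 0.5071

Derivation:
Put-call parity: C - P = S_0 * exp(-qT) - K * exp(-rT).
S_0 * exp(-qT) = 10.0300 * 1.00000000 = 10.03000000
K * exp(-rT) = 9.2600 * 0.96753856 = 8.95940706
P = C - S*exp(-qT) + K*exp(-rT)
P = 1.5777 - 10.03000000 + 8.95940706 = 0.5071


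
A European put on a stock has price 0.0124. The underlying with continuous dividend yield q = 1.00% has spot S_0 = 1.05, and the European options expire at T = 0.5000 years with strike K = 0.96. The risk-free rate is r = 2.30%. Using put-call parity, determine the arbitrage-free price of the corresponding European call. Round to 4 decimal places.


Answer: Call price = 0.1081

Derivation:
Put-call parity: C - P = S_0 * exp(-qT) - K * exp(-rT).
S_0 * exp(-qT) = 1.0500 * 0.99501248 = 1.04476310
K * exp(-rT) = 0.9600 * 0.98856587 = 0.94902324
C = P + S*exp(-qT) - K*exp(-rT)
C = 0.0124 + 1.04476310 - 0.94902324 = 0.1081


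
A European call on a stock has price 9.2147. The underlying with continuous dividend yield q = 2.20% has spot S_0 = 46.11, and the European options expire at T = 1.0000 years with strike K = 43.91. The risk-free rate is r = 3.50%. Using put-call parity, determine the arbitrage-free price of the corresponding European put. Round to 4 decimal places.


Answer: Put price = 6.5078

Derivation:
Put-call parity: C - P = S_0 * exp(-qT) - K * exp(-rT).
S_0 * exp(-qT) = 46.1100 * 0.97824024 = 45.10665724
K * exp(-rT) = 43.9100 * 0.96560542 = 42.39973383
P = C - S*exp(-qT) + K*exp(-rT)
P = 9.2147 - 45.10665724 + 42.39973383 = 6.5078


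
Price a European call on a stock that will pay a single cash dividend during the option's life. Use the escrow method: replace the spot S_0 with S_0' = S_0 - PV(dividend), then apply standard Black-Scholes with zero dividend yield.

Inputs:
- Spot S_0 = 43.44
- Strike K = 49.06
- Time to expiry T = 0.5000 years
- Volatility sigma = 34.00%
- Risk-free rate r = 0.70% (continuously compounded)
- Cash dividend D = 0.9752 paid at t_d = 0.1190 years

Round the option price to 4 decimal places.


PV(D) = D * exp(-r * t_d) = 0.9752 * 0.99916735 = 0.97438800
S_0' = S_0 - PV(D) = 43.4400 - 0.97438800 = 42.46561200
d1 = (ln(S_0'/K) + (r + sigma^2/2)*T) / (sigma*sqrt(T)) = -0.46564820
d2 = d1 - sigma*sqrt(T) = -0.70606450
exp(-rT) = 0.99650612
N(d1) = 0.32073367; N(d2) = 0.24007401
C = S_0' * N(d1) - K * exp(-rT) * N(d2) = 42.46561200 * 0.32073367 - 49.0600 * 0.99650612 * 0.24007401 = 1.8833

Answer: Price = 1.8833


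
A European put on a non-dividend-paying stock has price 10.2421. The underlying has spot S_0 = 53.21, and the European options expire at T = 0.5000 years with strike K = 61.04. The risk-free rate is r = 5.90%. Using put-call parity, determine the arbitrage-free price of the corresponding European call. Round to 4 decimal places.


Answer: Call price = 4.1865

Derivation:
Put-call parity: C - P = S_0 * exp(-qT) - K * exp(-rT).
S_0 * exp(-qT) = 53.2100 * 1.00000000 = 53.21000000
K * exp(-rT) = 61.0400 * 0.97093088 = 59.26562077
C = P + S*exp(-qT) - K*exp(-rT)
C = 10.2421 + 53.21000000 - 59.26562077 = 4.1865


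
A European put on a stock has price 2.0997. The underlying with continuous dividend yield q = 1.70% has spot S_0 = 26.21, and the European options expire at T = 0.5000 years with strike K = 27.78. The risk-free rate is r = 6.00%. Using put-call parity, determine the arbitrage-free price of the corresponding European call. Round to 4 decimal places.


Put-call parity: C - P = S_0 * exp(-qT) - K * exp(-rT).
S_0 * exp(-qT) = 26.2100 * 0.99153602 = 25.98815916
K * exp(-rT) = 27.7800 * 0.97044553 = 26.95897692
C = P + S*exp(-qT) - K*exp(-rT)
C = 2.0997 + 25.98815916 - 26.95897692 = 1.1289

Answer: Call price = 1.1289


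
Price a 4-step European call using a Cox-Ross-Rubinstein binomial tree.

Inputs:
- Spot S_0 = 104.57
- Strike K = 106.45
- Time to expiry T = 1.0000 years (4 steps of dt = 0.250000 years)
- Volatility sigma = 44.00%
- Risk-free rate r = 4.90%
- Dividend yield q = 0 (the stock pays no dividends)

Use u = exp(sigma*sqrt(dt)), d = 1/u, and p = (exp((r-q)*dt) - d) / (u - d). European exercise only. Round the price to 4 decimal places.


dt = T/N = 0.250000
u = exp(sigma*sqrt(dt)) = 1.246077; d = 1/u = 0.802519
p = (exp((r-q)*dt) - d) / (u - d) = 0.473008
Discount per step: exp(-r*dt) = 0.987825
Stock lattice S(k, i) with i counting down-moves:
  k=0: S(0,0) = 104.5700
  k=1: S(1,0) = 130.3022; S(1,1) = 83.9194
  k=2: S(2,0) = 162.3666; S(2,1) = 104.5700; S(2,2) = 67.3469
  k=3: S(3,0) = 202.3212; S(3,1) = 130.3022; S(3,2) = 83.9194; S(3,3) = 54.0471
  k=4: S(4,0) = 252.1078; S(4,1) = 162.3666; S(4,2) = 104.5700; S(4,3) = 67.3469; S(4,4) = 43.3738
Terminal payoffs V(N, i) = max(S_T - K, 0):
  V(4,0) = 145.657782; V(4,1) = 55.916594; V(4,2) = 0.000000; V(4,3) = 0.000000; V(4,4) = 0.000000
Backward induction: V(k, i) = exp(-r*dt) * [p * V(k+1, i) + (1-p) * V(k+1, i+1)].
  V(3,0) = exp(-r*dt) * [p*145.657782 + (1-p)*55.916594] = 97.167292
  V(3,1) = exp(-r*dt) * [p*55.916594 + (1-p)*0.000000] = 26.126984
  V(3,2) = exp(-r*dt) * [p*0.000000 + (1-p)*0.000000] = 0.000000
  V(3,3) = exp(-r*dt) * [p*0.000000 + (1-p)*0.000000] = 0.000000
  V(2,0) = exp(-r*dt) * [p*97.167292 + (1-p)*26.126984] = 59.002408
  V(2,1) = exp(-r*dt) * [p*26.126984 + (1-p)*0.000000] = 12.207812
  V(2,2) = exp(-r*dt) * [p*0.000000 + (1-p)*0.000000] = 0.000000
  V(1,0) = exp(-r*dt) * [p*59.002408 + (1-p)*12.207812] = 33.923916
  V(1,1) = exp(-r*dt) * [p*12.207812 + (1-p)*0.000000] = 5.704090
  V(0,0) = exp(-r*dt) * [p*33.923916 + (1-p)*5.704090] = 18.820332

Answer: Price = V(0,0) = 18.8203


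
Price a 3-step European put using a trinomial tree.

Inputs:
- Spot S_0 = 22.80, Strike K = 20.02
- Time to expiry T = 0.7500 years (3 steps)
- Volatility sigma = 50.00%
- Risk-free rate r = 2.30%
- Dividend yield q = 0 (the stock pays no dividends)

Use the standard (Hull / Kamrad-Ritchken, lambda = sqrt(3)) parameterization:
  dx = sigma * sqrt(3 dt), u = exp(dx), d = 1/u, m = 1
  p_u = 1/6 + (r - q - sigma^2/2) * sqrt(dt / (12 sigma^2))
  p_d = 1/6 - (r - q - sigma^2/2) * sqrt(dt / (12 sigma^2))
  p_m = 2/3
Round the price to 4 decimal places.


Answer: Price = V(0,0) = 2.3172

Derivation:
dt = T/N = 0.250000; dx = sigma*sqrt(3*dt) = 0.433013
u = exp(dx) = 1.541896; d = 1/u = 0.648552
p_u = 0.137222, p_m = 0.666667, p_d = 0.196112
Discount per step: exp(-r*dt) = 0.994266
Stock lattice S(k, j) with j the centered position index:
  k=0: S(0,+0) = 22.8000
  k=1: S(1,-1) = 14.7870; S(1,+0) = 22.8000; S(1,+1) = 35.1552
  k=2: S(2,-2) = 9.5901; S(2,-1) = 14.7870; S(2,+0) = 22.8000; S(2,+1) = 35.1552; S(2,+2) = 54.2057
  k=3: S(3,-3) = 6.2197; S(3,-2) = 9.5901; S(3,-1) = 14.7870; S(3,+0) = 22.8000; S(3,+1) = 35.1552; S(3,+2) = 54.2057; S(3,+3) = 83.5795
Terminal payoffs V(N, j) = max(K - S_T, 0):
  V(3,-3) = 13.800295; V(3,-2) = 10.429863; V(3,-1) = 5.233009; V(3,+0) = 0.000000; V(3,+1) = 0.000000; V(3,+2) = 0.000000; V(3,+3) = 0.000000
Backward induction: V(k, j) = exp(-r*dt) * [p_u * V(k+1, j+1) + p_m * V(k+1, j) + p_d * V(k+1, j-1)]
  V(2,-2) = exp(-r*dt) * [p_u*5.233009 + p_m*10.429863 + p_d*13.800295] = 10.318222
  V(2,-1) = exp(-r*dt) * [p_u*0.000000 + p_m*5.233009 + p_d*10.429863] = 5.502359
  V(2,+0) = exp(-r*dt) * [p_u*0.000000 + p_m*0.000000 + p_d*5.233009] = 1.020369
  V(2,+1) = exp(-r*dt) * [p_u*0.000000 + p_m*0.000000 + p_d*0.000000] = 0.000000
  V(2,+2) = exp(-r*dt) * [p_u*0.000000 + p_m*0.000000 + p_d*0.000000] = 0.000000
  V(1,-1) = exp(-r*dt) * [p_u*1.020369 + p_m*5.502359 + p_d*10.318222] = 5.798342
  V(1,+0) = exp(-r*dt) * [p_u*0.000000 + p_m*1.020369 + p_d*5.502359] = 1.749235
  V(1,+1) = exp(-r*dt) * [p_u*0.000000 + p_m*0.000000 + p_d*1.020369] = 0.198959
  V(0,+0) = exp(-r*dt) * [p_u*0.198959 + p_m*1.749235 + p_d*5.798342] = 2.317218


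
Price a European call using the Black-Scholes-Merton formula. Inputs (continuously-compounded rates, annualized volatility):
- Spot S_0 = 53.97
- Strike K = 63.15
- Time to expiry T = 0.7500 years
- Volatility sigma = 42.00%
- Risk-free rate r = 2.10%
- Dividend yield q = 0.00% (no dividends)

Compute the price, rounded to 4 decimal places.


Answer: Price = 4.8997

Derivation:
d1 = (ln(S/K) + (r - q + 0.5*sigma^2) * T) / (sigma * sqrt(T)) = -0.20670380
d2 = d1 - sigma * sqrt(T) = -0.57043447
exp(-rT) = 0.98437338; exp(-qT) = 1.00000000
C = S_0 * exp(-qT) * N(d1) - K * exp(-rT) * N(d2)
N(d1) = 0.41812059; N(d2) = 0.28419153
C = 53.9700 * 1.00000000 * 0.41812059 - 63.1500 * 0.98437338 * 0.28419153 = 4.8997


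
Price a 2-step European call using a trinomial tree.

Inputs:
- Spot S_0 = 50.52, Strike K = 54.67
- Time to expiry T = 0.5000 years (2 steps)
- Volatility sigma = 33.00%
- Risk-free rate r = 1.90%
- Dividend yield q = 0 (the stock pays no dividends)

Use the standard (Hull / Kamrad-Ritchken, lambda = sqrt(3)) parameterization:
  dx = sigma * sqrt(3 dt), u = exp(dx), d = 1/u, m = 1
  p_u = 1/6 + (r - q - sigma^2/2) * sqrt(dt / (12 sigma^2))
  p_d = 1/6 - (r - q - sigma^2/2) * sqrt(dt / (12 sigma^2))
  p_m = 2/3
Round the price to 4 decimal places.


Answer: Price = V(0,0) = 3.2958

Derivation:
dt = T/N = 0.250000; dx = sigma*sqrt(3*dt) = 0.285788
u = exp(dx) = 1.330811; d = 1/u = 0.751422
p_u = 0.151161, p_m = 0.666667, p_d = 0.182172
Discount per step: exp(-r*dt) = 0.995261
Stock lattice S(k, j) with j the centered position index:
  k=0: S(0,+0) = 50.5200
  k=1: S(1,-1) = 37.9618; S(1,+0) = 50.5200; S(1,+1) = 67.2326
  k=2: S(2,-2) = 28.5253; S(2,-1) = 37.9618; S(2,+0) = 50.5200; S(2,+1) = 67.2326; S(2,+2) = 89.4738
Terminal payoffs V(N, j) = max(S_T - K, 0):
  V(2,-2) = 0.000000; V(2,-1) = 0.000000; V(2,+0) = 0.000000; V(2,+1) = 12.562562; V(2,+2) = 34.803820
Backward induction: V(k, j) = exp(-r*dt) * [p_u * V(k+1, j+1) + p_m * V(k+1, j) + p_d * V(k+1, j-1)]
  V(1,-1) = exp(-r*dt) * [p_u*0.000000 + p_m*0.000000 + p_d*0.000000] = 0.000000
  V(1,+0) = exp(-r*dt) * [p_u*12.562562 + p_m*0.000000 + p_d*0.000000] = 1.889975
  V(1,+1) = exp(-r*dt) * [p_u*34.803820 + p_m*12.562562 + p_d*0.000000] = 13.571415
  V(0,+0) = exp(-r*dt) * [p_u*13.571415 + p_m*1.889975 + p_d*0.000000] = 3.295764


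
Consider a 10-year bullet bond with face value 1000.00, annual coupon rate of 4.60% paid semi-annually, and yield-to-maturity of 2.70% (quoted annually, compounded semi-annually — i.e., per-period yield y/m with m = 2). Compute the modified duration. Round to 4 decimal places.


Coupon per period c = face * coupon_rate / m = 23.000000
Periods per year m = 2; per-period yield y/m = 0.013500
Number of cashflows N = 20
Cashflows (t years, CF_t, discount factor 1/(1+y/m)^(m*t), PV):
  t = 0.5000: CF_t = 23.000000, DF = 0.986680, PV = 22.693636
  t = 1.0000: CF_t = 23.000000, DF = 0.973537, PV = 22.391353
  t = 1.5000: CF_t = 23.000000, DF = 0.960569, PV = 22.093096
  t = 2.0000: CF_t = 23.000000, DF = 0.947774, PV = 21.798812
  t = 2.5000: CF_t = 23.000000, DF = 0.935150, PV = 21.508448
  t = 3.0000: CF_t = 23.000000, DF = 0.922694, PV = 21.221952
  t = 3.5000: CF_t = 23.000000, DF = 0.910403, PV = 20.939271
  t = 4.0000: CF_t = 23.000000, DF = 0.898276, PV = 20.660357
  t = 4.5000: CF_t = 23.000000, DF = 0.886311, PV = 20.385157
  t = 5.0000: CF_t = 23.000000, DF = 0.874505, PV = 20.113623
  t = 5.5000: CF_t = 23.000000, DF = 0.862857, PV = 19.845706
  t = 6.0000: CF_t = 23.000000, DF = 0.851363, PV = 19.581358
  t = 6.5000: CF_t = 23.000000, DF = 0.840023, PV = 19.320530
  t = 7.0000: CF_t = 23.000000, DF = 0.828834, PV = 19.063178
  t = 7.5000: CF_t = 23.000000, DF = 0.817794, PV = 18.809253
  t = 8.0000: CF_t = 23.000000, DF = 0.806900, PV = 18.558710
  t = 8.5000: CF_t = 23.000000, DF = 0.796152, PV = 18.311505
  t = 9.0000: CF_t = 23.000000, DF = 0.785547, PV = 18.067592
  t = 9.5000: CF_t = 23.000000, DF = 0.775084, PV = 17.826929
  t = 10.0000: CF_t = 1023.000000, DF = 0.764760, PV = 782.349074
Price P = sum_t PV_t = 1165.539538
First compute Macaulay numerator sum_t t * PV_t:
  t * PV_t at t = 0.5000: 11.346818
  t * PV_t at t = 1.0000: 22.391353
  t * PV_t at t = 1.5000: 33.139644
  t * PV_t at t = 2.0000: 43.597624
  t * PV_t at t = 2.5000: 53.771120
  t * PV_t at t = 3.0000: 63.665855
  t * PV_t at t = 3.5000: 73.287450
  t * PV_t at t = 4.0000: 82.641426
  t * PV_t at t = 4.5000: 91.733206
  t * PV_t at t = 5.0000: 100.568115
  t * PV_t at t = 5.5000: 109.151383
  t * PV_t at t = 6.0000: 117.488146
  t * PV_t at t = 6.5000: 125.583448
  t * PV_t at t = 7.0000: 133.442243
  t * PV_t at t = 7.5000: 141.069395
  t * PV_t at t = 8.0000: 148.469681
  t * PV_t at t = 8.5000: 155.647791
  t * PV_t at t = 9.0000: 162.608330
  t * PV_t at t = 9.5000: 169.355823
  t * PV_t at t = 10.0000: 7823.490745
Macaulay duration D = 9662.449594 / 1165.539538 = 8.290109
Modified duration = D / (1 + y/m) = 8.290109 / (1 + 0.013500) = 8.179683

Answer: Modified duration = 8.1797


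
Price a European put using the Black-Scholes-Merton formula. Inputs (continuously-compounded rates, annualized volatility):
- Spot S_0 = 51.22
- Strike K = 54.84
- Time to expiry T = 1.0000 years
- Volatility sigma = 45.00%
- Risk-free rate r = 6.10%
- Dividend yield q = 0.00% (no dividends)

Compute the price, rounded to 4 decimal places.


d1 = (ln(S/K) + (r - q + 0.5*sigma^2) * T) / (sigma * sqrt(T)) = 0.20880050
d2 = d1 - sigma * sqrt(T) = -0.24119950
exp(-rT) = 0.94082324; exp(-qT) = 1.00000000
P = K * exp(-rT) * N(-d2) - S_0 * exp(-qT) * N(-d1)
N(-d1) = 0.41730199; N(-d2) = 0.59529975
P = 54.8400 * 0.94082324 * 0.59529975 - 51.2200 * 1.00000000 * 0.41730199 = 9.3401

Answer: Price = 9.3401


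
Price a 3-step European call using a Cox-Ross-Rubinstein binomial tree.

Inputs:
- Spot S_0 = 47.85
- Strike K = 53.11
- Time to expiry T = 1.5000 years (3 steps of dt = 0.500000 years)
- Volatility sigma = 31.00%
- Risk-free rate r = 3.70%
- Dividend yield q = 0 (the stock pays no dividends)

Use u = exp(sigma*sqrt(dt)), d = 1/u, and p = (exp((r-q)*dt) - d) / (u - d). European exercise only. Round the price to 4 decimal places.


dt = T/N = 0.500000
u = exp(sigma*sqrt(dt)) = 1.245084; d = 1/u = 0.803159
p = (exp((r-q)*dt) - d) / (u - d) = 0.487669
Discount per step: exp(-r*dt) = 0.981670
Stock lattice S(k, i) with i counting down-moves:
  k=0: S(0,0) = 47.8500
  k=1: S(1,0) = 59.5773; S(1,1) = 38.4311
  k=2: S(2,0) = 74.1787; S(2,1) = 47.8500; S(2,2) = 30.8663
  k=3: S(3,0) = 92.3587; S(3,1) = 59.5773; S(3,2) = 38.4311; S(3,3) = 24.7905
Terminal payoffs V(N, i) = max(S_T - K, 0):
  V(3,0) = 39.248748; V(3,1) = 6.467276; V(3,2) = 0.000000; V(3,3) = 0.000000
Backward induction: V(k, i) = exp(-r*dt) * [p * V(k+1, i) + (1-p) * V(k+1, i+1)].
  V(2,0) = exp(-r*dt) * [p*39.248748 + (1-p)*6.467276] = 22.042223
  V(2,1) = exp(-r*dt) * [p*6.467276 + (1-p)*0.000000] = 3.096082
  V(2,2) = exp(-r*dt) * [p*0.000000 + (1-p)*0.000000] = 0.000000
  V(1,0) = exp(-r*dt) * [p*22.042223 + (1-p)*3.096082] = 12.109427
  V(1,1) = exp(-r*dt) * [p*3.096082 + (1-p)*0.000000] = 1.482189
  V(0,0) = exp(-r*dt) * [p*12.109427 + (1-p)*1.482189] = 6.542604

Answer: Price = V(0,0) = 6.5426


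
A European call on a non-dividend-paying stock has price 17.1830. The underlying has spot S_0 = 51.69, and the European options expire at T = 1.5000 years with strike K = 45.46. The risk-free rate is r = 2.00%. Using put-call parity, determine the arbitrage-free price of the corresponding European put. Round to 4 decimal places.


Answer: Put price = 9.6095

Derivation:
Put-call parity: C - P = S_0 * exp(-qT) - K * exp(-rT).
S_0 * exp(-qT) = 51.6900 * 1.00000000 = 51.69000000
K * exp(-rT) = 45.4600 * 0.97044553 = 44.11645396
P = C - S*exp(-qT) + K*exp(-rT)
P = 17.1830 - 51.69000000 + 44.11645396 = 9.6095


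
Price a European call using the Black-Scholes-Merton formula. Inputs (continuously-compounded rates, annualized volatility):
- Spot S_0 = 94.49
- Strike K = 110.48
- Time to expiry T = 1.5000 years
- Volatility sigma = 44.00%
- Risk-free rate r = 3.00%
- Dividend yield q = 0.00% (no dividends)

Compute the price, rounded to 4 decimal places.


Answer: Price = 16.1290

Derivation:
d1 = (ln(S/K) + (r - q + 0.5*sigma^2) * T) / (sigma * sqrt(T)) = 0.06283219
d2 = d1 - sigma * sqrt(T) = -0.47605555
exp(-rT) = 0.95599748; exp(-qT) = 1.00000000
C = S_0 * exp(-qT) * N(d1) - K * exp(-rT) * N(d2)
N(d1) = 0.52504994; N(d2) = 0.31701740
C = 94.4900 * 1.00000000 * 0.52504994 - 110.4800 * 0.95599748 * 0.31701740 = 16.1290


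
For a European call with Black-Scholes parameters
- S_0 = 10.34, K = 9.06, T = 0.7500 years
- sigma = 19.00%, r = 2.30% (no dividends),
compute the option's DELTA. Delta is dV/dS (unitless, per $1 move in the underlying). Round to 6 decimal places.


Answer: Delta = 0.838971

Derivation:
d1 = 0.9902362309; d2 = 0.8256914042
phi(d1) = 0.2443331955; exp(-qT) = 1.0000000000; exp(-rT) = 0.9828979294
N(d1) = 0.8389706663
Delta = exp(-qT) * N(d1) = 1.0000000000 * 0.8389706663 = 0.838971


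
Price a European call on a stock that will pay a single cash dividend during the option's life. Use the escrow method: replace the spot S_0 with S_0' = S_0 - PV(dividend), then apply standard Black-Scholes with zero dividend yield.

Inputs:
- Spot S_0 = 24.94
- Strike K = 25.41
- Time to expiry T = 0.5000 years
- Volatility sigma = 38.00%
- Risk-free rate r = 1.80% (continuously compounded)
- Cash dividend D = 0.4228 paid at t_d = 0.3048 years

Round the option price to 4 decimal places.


PV(D) = D * exp(-r * t_d) = 0.4228 * 0.99452862 = 0.42048670
S_0' = S_0 - PV(D) = 24.9400 - 0.42048670 = 24.51951330
d1 = (ln(S_0'/K) + (r + sigma^2/2)*T) / (sigma*sqrt(T)) = 0.03508167
d2 = d1 - sigma*sqrt(T) = -0.23361891
exp(-rT) = 0.99104038
N(d1) = 0.51399269; N(d2) = 0.40764042
C = S_0' * N(d1) - K * exp(-rT) * N(d2) = 24.51951330 * 0.51399269 - 25.4100 * 0.99104038 * 0.40764042 = 2.3375

Answer: Price = 2.3375


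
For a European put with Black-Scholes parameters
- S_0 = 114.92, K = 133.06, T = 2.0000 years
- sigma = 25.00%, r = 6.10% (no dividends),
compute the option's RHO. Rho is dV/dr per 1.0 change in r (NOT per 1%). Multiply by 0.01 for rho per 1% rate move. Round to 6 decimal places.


Answer: Rho = -140.687322

Derivation:
d1 = 0.1072994371; d2 = -0.2462539535
phi(d1) = 0.3966523329; exp(-qT) = 1.0000000000; exp(-rT) = 0.8851483685
N(-d2) = 0.5972571739
Rho = -K*T*exp(-rT)*N(-d2) = -133.0600 * 2.0000 * 0.8851483685 * 0.5972571739 = -140.687322


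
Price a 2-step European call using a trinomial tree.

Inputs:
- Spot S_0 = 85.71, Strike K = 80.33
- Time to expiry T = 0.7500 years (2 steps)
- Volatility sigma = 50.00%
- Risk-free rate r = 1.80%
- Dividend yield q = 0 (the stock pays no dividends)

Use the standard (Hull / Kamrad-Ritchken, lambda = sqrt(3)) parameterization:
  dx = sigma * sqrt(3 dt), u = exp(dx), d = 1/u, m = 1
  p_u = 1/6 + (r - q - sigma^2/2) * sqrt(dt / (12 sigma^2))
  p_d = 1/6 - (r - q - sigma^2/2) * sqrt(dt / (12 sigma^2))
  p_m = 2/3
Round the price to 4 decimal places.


Answer: Price = V(0,0) = 16.4499

Derivation:
dt = T/N = 0.375000; dx = sigma*sqrt(3*dt) = 0.530330
u = exp(dx) = 1.699493; d = 1/u = 0.588411
p_u = 0.128836, p_m = 0.666667, p_d = 0.204497
Discount per step: exp(-r*dt) = 0.993273
Stock lattice S(k, j) with j the centered position index:
  k=0: S(0,+0) = 85.7100
  k=1: S(1,-1) = 50.4327; S(1,+0) = 85.7100; S(1,+1) = 145.6636
  k=2: S(2,-2) = 29.6751; S(2,-1) = 50.4327; S(2,+0) = 85.7100; S(2,+1) = 145.6636; S(2,+2) = 247.5542
Terminal payoffs V(N, j) = max(S_T - K, 0):
  V(2,-2) = 0.000000; V(2,-1) = 0.000000; V(2,+0) = 5.380000; V(2,+1) = 65.333562; V(2,+2) = 167.224232
Backward induction: V(k, j) = exp(-r*dt) * [p_u * V(k+1, j+1) + p_m * V(k+1, j) + p_d * V(k+1, j-1)]
  V(1,-1) = exp(-r*dt) * [p_u*5.380000 + p_m*0.000000 + p_d*0.000000] = 0.688477
  V(1,+0) = exp(-r*dt) * [p_u*65.333562 + p_m*5.380000 + p_d*0.000000] = 11.923257
  V(1,+1) = exp(-r*dt) * [p_u*167.224232 + p_m*65.333562 + p_d*5.380000] = 65.755130
  V(0,+0) = exp(-r*dt) * [p_u*65.755130 + p_m*11.923257 + p_d*0.688477] = 16.449875


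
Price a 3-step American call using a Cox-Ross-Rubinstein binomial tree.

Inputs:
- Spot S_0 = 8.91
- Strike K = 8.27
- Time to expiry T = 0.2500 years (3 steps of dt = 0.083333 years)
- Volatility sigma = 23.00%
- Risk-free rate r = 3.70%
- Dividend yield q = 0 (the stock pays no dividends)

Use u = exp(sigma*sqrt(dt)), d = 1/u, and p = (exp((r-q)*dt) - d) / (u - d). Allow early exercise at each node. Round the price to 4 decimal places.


Answer: Price = V(0,0) = 0.8315

Derivation:
dt = T/N = 0.083333
u = exp(sigma*sqrt(dt)) = 1.068649; d = 1/u = 0.935761
p = (exp((r-q)*dt) - d) / (u - d) = 0.506646
Discount per step: exp(-r*dt) = 0.996921
Stock lattice S(k, i) with i counting down-moves:
  k=0: S(0,0) = 8.9100
  k=1: S(1,0) = 9.5217; S(1,1) = 8.3376
  k=2: S(2,0) = 10.1753; S(2,1) = 8.9100; S(2,2) = 7.8020
  k=3: S(3,0) = 10.8738; S(3,1) = 9.5217; S(3,2) = 8.3376; S(3,3) = 7.3008
Terminal payoffs V(N, i) = max(S_T - K, 0):
  V(3,0) = 2.603842; V(3,1) = 1.251663; V(3,2) = 0.067630; V(3,3) = 0.000000
Backward induction: V(k, i) = exp(-r*dt) * [p * V(k+1, i) + (1-p) * V(k+1, i+1)]; then take max(V_cont, immediate exercise) for American.
  V(2,0) = exp(-r*dt) * [p*2.603842 + (1-p)*1.251663] = 1.930776; exercise = 1.905316; V(2,0) = max -> 1.930776
  V(2,1) = exp(-r*dt) * [p*1.251663 + (1-p)*0.067630] = 0.665460; exercise = 0.640000; V(2,1) = max -> 0.665460
  V(2,2) = exp(-r*dt) * [p*0.067630 + (1-p)*0.000000] = 0.034159; exercise = 0.000000; V(2,2) = max -> 0.034159
  V(1,0) = exp(-r*dt) * [p*1.930776 + (1-p)*0.665460] = 1.302504; exercise = 1.251663; V(1,0) = max -> 1.302504
  V(1,1) = exp(-r*dt) * [p*0.665460 + (1-p)*0.034159] = 0.352915; exercise = 0.067630; V(1,1) = max -> 0.352915
  V(0,0) = exp(-r*dt) * [p*1.302504 + (1-p)*0.352915] = 0.831453; exercise = 0.640000; V(0,0) = max -> 0.831453


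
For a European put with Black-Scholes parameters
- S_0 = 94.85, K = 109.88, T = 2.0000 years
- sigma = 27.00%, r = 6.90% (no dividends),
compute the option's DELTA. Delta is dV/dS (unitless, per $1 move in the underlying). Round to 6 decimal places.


Answer: Delta = -0.433643

Derivation:
d1 = 0.1671072331; d2 = -0.2147304288
phi(d1) = 0.3934107896; exp(-qT) = 1.0000000000; exp(-rT) = 0.8710986917
N(-d1) = 0.4336428374
Delta = -exp(-qT) * N(-d1) = -1.0000000000 * 0.4336428374 = -0.433643


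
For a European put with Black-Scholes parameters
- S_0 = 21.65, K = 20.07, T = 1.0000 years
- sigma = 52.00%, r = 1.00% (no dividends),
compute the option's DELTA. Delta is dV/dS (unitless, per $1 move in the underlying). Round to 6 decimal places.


Answer: Delta = -0.335433

Derivation:
d1 = 0.4249601762; d2 = -0.0950398238
phi(d1) = 0.3644980385; exp(-qT) = 1.0000000000; exp(-rT) = 0.9900498337
N(-d1) = 0.3354328529
Delta = -exp(-qT) * N(-d1) = -1.0000000000 * 0.3354328529 = -0.335433


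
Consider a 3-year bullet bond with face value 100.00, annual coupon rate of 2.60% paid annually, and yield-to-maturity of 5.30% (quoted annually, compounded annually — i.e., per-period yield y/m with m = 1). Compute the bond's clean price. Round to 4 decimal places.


Coupon per period c = face * coupon_rate / m = 2.600000
Periods per year m = 1; per-period yield y/m = 0.053000
Number of cashflows N = 3
Cashflows (t years, CF_t, discount factor 1/(1+y/m)^(m*t), PV):
  t = 1.0000: CF_t = 2.600000, DF = 0.949668, PV = 2.469136
  t = 2.0000: CF_t = 2.600000, DF = 0.901869, PV = 2.344858
  t = 3.0000: CF_t = 102.600000, DF = 0.856475, PV = 87.874375
Price P = sum_t PV_t = 92.688369

Answer: Price = 92.6884


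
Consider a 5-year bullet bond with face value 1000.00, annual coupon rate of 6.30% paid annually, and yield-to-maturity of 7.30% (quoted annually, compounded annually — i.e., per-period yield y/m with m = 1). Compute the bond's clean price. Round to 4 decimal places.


Coupon per period c = face * coupon_rate / m = 63.000000
Periods per year m = 1; per-period yield y/m = 0.073000
Number of cashflows N = 5
Cashflows (t years, CF_t, discount factor 1/(1+y/m)^(m*t), PV):
  t = 1.0000: CF_t = 63.000000, DF = 0.931966, PV = 58.713886
  t = 2.0000: CF_t = 63.000000, DF = 0.868561, PV = 54.719372
  t = 3.0000: CF_t = 63.000000, DF = 0.809470, PV = 50.996619
  t = 4.0000: CF_t = 63.000000, DF = 0.754399, PV = 47.527138
  t = 5.0000: CF_t = 1063.000000, DF = 0.703075, PV = 747.368268
Price P = sum_t PV_t = 959.325284

Answer: Price = 959.3253


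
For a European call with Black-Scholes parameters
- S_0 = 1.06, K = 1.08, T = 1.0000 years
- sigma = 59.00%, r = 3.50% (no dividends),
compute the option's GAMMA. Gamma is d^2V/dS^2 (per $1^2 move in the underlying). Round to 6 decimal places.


Answer: Gamma = 0.605547

Derivation:
d1 = 0.3226404525; d2 = -0.2673595475
phi(d1) = 0.3787090814; exp(-qT) = 1.0000000000; exp(-rT) = 0.9656054163
Gamma = exp(-qT) * phi(d1) / (S * sigma * sqrt(T)) = 1.0000000000 * 0.3787090814 / (1.0600 * 0.5900 * 1.0000000000) = 0.605547


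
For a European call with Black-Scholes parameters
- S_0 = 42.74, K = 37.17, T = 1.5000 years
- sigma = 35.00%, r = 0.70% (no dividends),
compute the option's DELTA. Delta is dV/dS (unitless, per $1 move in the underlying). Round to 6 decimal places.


Answer: Delta = 0.713816

Derivation:
d1 = 0.5645683469; d2 = 0.1359076419
phi(d1) = 0.3401708654; exp(-qT) = 1.0000000000; exp(-rT) = 0.9895549326
N(d1) = 0.7138163000
Delta = exp(-qT) * N(d1) = 1.0000000000 * 0.7138163000 = 0.713816


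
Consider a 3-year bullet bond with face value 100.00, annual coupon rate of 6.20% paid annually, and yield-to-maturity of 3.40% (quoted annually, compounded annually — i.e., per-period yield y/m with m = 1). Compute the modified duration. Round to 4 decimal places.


Answer: Modified duration = 2.7418

Derivation:
Coupon per period c = face * coupon_rate / m = 6.200000
Periods per year m = 1; per-period yield y/m = 0.034000
Number of cashflows N = 3
Cashflows (t years, CF_t, discount factor 1/(1+y/m)^(m*t), PV):
  t = 1.0000: CF_t = 6.200000, DF = 0.967118, PV = 5.996132
  t = 2.0000: CF_t = 6.200000, DF = 0.935317, PV = 5.798967
  t = 3.0000: CF_t = 106.200000, DF = 0.904562, PV = 96.064494
Price P = sum_t PV_t = 107.859592
First compute Macaulay numerator sum_t t * PV_t:
  t * PV_t at t = 1.0000: 5.996132
  t * PV_t at t = 2.0000: 11.597933
  t * PV_t at t = 3.0000: 288.193483
Macaulay duration D = 305.787547 / 107.859592 = 2.835052
Modified duration = D / (1 + y/m) = 2.835052 / (1 + 0.034000) = 2.741830


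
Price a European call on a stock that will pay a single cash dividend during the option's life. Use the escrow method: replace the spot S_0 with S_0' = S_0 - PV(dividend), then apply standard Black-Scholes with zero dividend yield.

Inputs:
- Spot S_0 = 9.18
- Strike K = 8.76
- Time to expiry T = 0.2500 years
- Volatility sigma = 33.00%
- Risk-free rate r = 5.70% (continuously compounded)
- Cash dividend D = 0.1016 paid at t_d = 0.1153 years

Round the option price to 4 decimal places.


PV(D) = D * exp(-r * t_d) = 0.1016 * 0.99344945 = 0.10093446
S_0' = S_0 - PV(D) = 9.1800 - 0.10093446 = 9.07906554
d1 = (ln(S_0'/K) + (r + sigma^2/2)*T) / (sigma*sqrt(T)) = 0.38568405
d2 = d1 - sigma*sqrt(T) = 0.22068405
exp(-rT) = 0.98585105
N(d1) = 0.65013466; N(d2) = 0.58733077
C = S_0' * N(d1) - K * exp(-rT) * N(d2) = 9.07906554 * 0.65013466 - 8.7600 * 0.98585105 * 0.58733077 = 0.8304

Answer: Price = 0.8304


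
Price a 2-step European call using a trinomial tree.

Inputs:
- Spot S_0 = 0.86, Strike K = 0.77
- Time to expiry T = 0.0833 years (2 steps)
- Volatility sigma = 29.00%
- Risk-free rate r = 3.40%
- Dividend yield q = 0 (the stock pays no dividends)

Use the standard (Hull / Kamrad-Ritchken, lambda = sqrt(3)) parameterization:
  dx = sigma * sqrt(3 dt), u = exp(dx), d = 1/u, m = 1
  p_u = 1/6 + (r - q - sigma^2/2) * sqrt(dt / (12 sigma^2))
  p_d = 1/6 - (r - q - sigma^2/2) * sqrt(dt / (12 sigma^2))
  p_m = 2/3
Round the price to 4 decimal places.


dt = T/N = 0.041650; dx = sigma*sqrt(3*dt) = 0.102510
u = exp(dx) = 1.107948; d = 1/u = 0.902569
p_u = 0.165031, p_m = 0.666667, p_d = 0.168302
Discount per step: exp(-r*dt) = 0.998585
Stock lattice S(k, j) with j the centered position index:
  k=0: S(0,+0) = 0.8600
  k=1: S(1,-1) = 0.7762; S(1,+0) = 0.8600; S(1,+1) = 0.9528
  k=2: S(2,-2) = 0.7006; S(2,-1) = 0.7762; S(2,+0) = 0.8600; S(2,+1) = 0.9528; S(2,+2) = 1.0557
Terminal payoffs V(N, j) = max(S_T - K, 0):
  V(2,-2) = 0.000000; V(2,-1) = 0.006209; V(2,+0) = 0.090000; V(2,+1) = 0.182836; V(2,+2) = 0.285693
Backward induction: V(k, j) = exp(-r*dt) * [p_u * V(k+1, j+1) + p_m * V(k+1, j) + p_d * V(k+1, j-1)]
  V(1,-1) = exp(-r*dt) * [p_u*0.090000 + p_m*0.006209 + p_d*0.000000] = 0.018966
  V(1,+0) = exp(-r*dt) * [p_u*0.182836 + p_m*0.090000 + p_d*0.006209] = 0.091090
  V(1,+1) = exp(-r*dt) * [p_u*0.285693 + p_m*0.182836 + p_d*0.090000] = 0.183925
  V(0,+0) = exp(-r*dt) * [p_u*0.183925 + p_m*0.091090 + p_d*0.018966] = 0.094138

Answer: Price = V(0,0) = 0.0941


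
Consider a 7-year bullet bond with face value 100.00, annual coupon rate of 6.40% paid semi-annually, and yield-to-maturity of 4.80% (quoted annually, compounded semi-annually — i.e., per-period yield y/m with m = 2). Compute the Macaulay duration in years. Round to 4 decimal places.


Coupon per period c = face * coupon_rate / m = 3.200000
Periods per year m = 2; per-period yield y/m = 0.024000
Number of cashflows N = 14
Cashflows (t years, CF_t, discount factor 1/(1+y/m)^(m*t), PV):
  t = 0.5000: CF_t = 3.200000, DF = 0.976562, PV = 3.125000
  t = 1.0000: CF_t = 3.200000, DF = 0.953674, PV = 3.051758
  t = 1.5000: CF_t = 3.200000, DF = 0.931323, PV = 2.980232
  t = 2.0000: CF_t = 3.200000, DF = 0.909495, PV = 2.910383
  t = 2.5000: CF_t = 3.200000, DF = 0.888178, PV = 2.842171
  t = 3.0000: CF_t = 3.200000, DF = 0.867362, PV = 2.775558
  t = 3.5000: CF_t = 3.200000, DF = 0.847033, PV = 2.710505
  t = 4.0000: CF_t = 3.200000, DF = 0.827181, PV = 2.646978
  t = 4.5000: CF_t = 3.200000, DF = 0.807794, PV = 2.584939
  t = 5.0000: CF_t = 3.200000, DF = 0.788861, PV = 2.524355
  t = 5.5000: CF_t = 3.200000, DF = 0.770372, PV = 2.465190
  t = 6.0000: CF_t = 3.200000, DF = 0.752316, PV = 2.407412
  t = 6.5000: CF_t = 3.200000, DF = 0.734684, PV = 2.350989
  t = 7.0000: CF_t = 103.200000, DF = 0.717465, PV = 74.042369
Price P = sum_t PV_t = 109.417840
Macaulay numerator sum_t t * PV_t:
  t * PV_t at t = 0.5000: 1.562500
  t * PV_t at t = 1.0000: 3.051758
  t * PV_t at t = 1.5000: 4.470348
  t * PV_t at t = 2.0000: 5.820766
  t * PV_t at t = 2.5000: 7.105427
  t * PV_t at t = 3.0000: 8.326673
  t * PV_t at t = 3.5000: 9.486769
  t * PV_t at t = 4.0000: 10.587912
  t * PV_t at t = 4.5000: 11.632227
  t * PV_t at t = 5.0000: 12.621774
  t * PV_t at t = 5.5000: 13.558547
  t * PV_t at t = 6.0000: 14.444475
  t * PV_t at t = 6.5000: 15.281427
  t * PV_t at t = 7.0000: 518.296581
Macaulay duration D = (sum_t t * PV_t) / P = 636.247184 / 109.417840 = 5.814840

Answer: Macaulay duration = 5.8148 years


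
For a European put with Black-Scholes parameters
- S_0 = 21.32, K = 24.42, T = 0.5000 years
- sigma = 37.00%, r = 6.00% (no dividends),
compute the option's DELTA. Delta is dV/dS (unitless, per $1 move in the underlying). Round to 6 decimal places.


d1 = -0.2734090266; d2 = -0.5350385356
phi(d1) = 0.3843065333; exp(-qT) = 1.0000000000; exp(-rT) = 0.9704455335
N(-d1) = 0.6077305926
Delta = -exp(-qT) * N(-d1) = -1.0000000000 * 0.6077305926 = -0.607731

Answer: Delta = -0.607731


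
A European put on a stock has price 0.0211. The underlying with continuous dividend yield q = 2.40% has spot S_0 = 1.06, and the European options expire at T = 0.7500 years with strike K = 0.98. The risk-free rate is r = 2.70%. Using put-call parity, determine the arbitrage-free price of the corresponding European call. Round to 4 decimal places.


Answer: Call price = 0.1018

Derivation:
Put-call parity: C - P = S_0 * exp(-qT) - K * exp(-rT).
S_0 * exp(-qT) = 1.0600 * 0.98216103 = 1.04109069
K * exp(-rT) = 0.9800 * 0.97995365 = 0.96035458
C = P + S*exp(-qT) - K*exp(-rT)
C = 0.0211 + 1.04109069 - 0.96035458 = 0.1018


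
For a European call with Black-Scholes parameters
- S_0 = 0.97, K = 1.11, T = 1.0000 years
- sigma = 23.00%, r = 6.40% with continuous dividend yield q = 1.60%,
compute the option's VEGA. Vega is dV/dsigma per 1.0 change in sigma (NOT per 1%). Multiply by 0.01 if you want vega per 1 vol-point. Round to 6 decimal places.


Answer: Vega = 0.367937

Derivation:
d1 = -0.2624748818; d2 = -0.4924748818
phi(d1) = 0.3854340932; exp(-qT) = 0.9841273201; exp(-rT) = 0.9380049995
Vega = S * exp(-qT) * phi(d1) * sqrt(T) = 0.9700 * 0.9841273201 * 0.3854340932 * 1.0000000000 = 0.367937


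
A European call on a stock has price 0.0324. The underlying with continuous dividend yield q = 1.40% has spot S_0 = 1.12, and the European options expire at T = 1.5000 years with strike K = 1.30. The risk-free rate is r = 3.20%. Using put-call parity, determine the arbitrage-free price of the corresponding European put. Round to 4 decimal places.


Put-call parity: C - P = S_0 * exp(-qT) - K * exp(-rT).
S_0 * exp(-qT) = 1.1200 * 0.97921896 = 1.09672524
K * exp(-rT) = 1.3000 * 0.95313379 = 1.23907392
P = C - S*exp(-qT) + K*exp(-rT)
P = 0.0324 - 1.09672524 + 1.23907392 = 0.1747

Answer: Put price = 0.1747


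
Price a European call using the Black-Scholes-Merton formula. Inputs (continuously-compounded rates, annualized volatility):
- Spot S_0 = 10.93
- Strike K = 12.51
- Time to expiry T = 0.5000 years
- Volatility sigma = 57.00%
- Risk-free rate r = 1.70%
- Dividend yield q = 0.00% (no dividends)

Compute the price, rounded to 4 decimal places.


Answer: Price = 1.2160

Derivation:
d1 = (ln(S/K) + (r - q + 0.5*sigma^2) * T) / (sigma * sqrt(T)) = -0.11237297
d2 = d1 - sigma * sqrt(T) = -0.51542383
exp(-rT) = 0.99153602; exp(-qT) = 1.00000000
C = S_0 * exp(-qT) * N(d1) - K * exp(-rT) * N(d2)
N(d1) = 0.45526384; N(d2) = 0.30312844
C = 10.9300 * 1.00000000 * 0.45526384 - 12.5100 * 0.99153602 * 0.30312844 = 1.2160


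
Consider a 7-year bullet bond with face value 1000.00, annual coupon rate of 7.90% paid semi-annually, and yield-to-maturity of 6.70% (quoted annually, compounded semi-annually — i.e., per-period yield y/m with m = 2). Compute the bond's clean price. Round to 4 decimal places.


Answer: Price = 1066.1874

Derivation:
Coupon per period c = face * coupon_rate / m = 39.500000
Periods per year m = 2; per-period yield y/m = 0.033500
Number of cashflows N = 14
Cashflows (t years, CF_t, discount factor 1/(1+y/m)^(m*t), PV):
  t = 0.5000: CF_t = 39.500000, DF = 0.967586, PV = 38.219642
  t = 1.0000: CF_t = 39.500000, DF = 0.936222, PV = 36.980786
  t = 1.5000: CF_t = 39.500000, DF = 0.905876, PV = 35.782086
  t = 2.0000: CF_t = 39.500000, DF = 0.876512, PV = 34.622241
  t = 2.5000: CF_t = 39.500000, DF = 0.848101, PV = 33.499991
  t = 3.0000: CF_t = 39.500000, DF = 0.820611, PV = 32.414118
  t = 3.5000: CF_t = 39.500000, DF = 0.794011, PV = 31.363443
  t = 4.0000: CF_t = 39.500000, DF = 0.768274, PV = 30.346824
  t = 4.5000: CF_t = 39.500000, DF = 0.743371, PV = 29.363158
  t = 5.0000: CF_t = 39.500000, DF = 0.719275, PV = 28.411377
  t = 5.5000: CF_t = 39.500000, DF = 0.695961, PV = 27.490447
  t = 6.0000: CF_t = 39.500000, DF = 0.673402, PV = 26.599368
  t = 6.5000: CF_t = 39.500000, DF = 0.651574, PV = 25.737173
  t = 7.0000: CF_t = 1039.500000, DF = 0.630454, PV = 655.356725
Price P = sum_t PV_t = 1066.187379


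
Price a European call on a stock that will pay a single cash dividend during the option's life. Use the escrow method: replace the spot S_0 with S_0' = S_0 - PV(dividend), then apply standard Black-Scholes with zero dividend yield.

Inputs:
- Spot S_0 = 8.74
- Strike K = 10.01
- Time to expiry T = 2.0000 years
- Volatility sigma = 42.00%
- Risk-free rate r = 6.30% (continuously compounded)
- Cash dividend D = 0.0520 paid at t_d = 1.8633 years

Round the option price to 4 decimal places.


PV(D) = D * exp(-r * t_d) = 0.0520 * 0.88924019 = 0.04624049
S_0' = S_0 - PV(D) = 8.7400 - 0.04624049 = 8.69375951
d1 = (ln(S_0'/K) + (r + sigma^2/2)*T) / (sigma*sqrt(T)) = 0.27176618
d2 = d1 - sigma*sqrt(T) = -0.32220351
exp(-rT) = 0.88161485
N(d1) = 0.60709910; N(d2) = 0.37364926
C = S_0' * N(d1) - K * exp(-rT) * N(d2) = 8.69375951 * 0.60709910 - 10.0100 * 0.88161485 * 0.37364926 = 1.9805

Answer: Price = 1.9805


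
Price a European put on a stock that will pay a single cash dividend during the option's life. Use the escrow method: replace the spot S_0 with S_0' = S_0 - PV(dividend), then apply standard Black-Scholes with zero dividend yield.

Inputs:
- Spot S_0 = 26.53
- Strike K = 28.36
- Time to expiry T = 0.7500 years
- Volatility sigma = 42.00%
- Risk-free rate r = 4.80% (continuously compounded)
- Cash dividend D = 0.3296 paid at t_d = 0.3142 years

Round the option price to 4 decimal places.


Answer: Price = 4.4675

Derivation:
PV(D) = D * exp(-r * t_d) = 0.3296 * 0.98503156 = 0.32466640
S_0' = S_0 - PV(D) = 26.5300 - 0.32466640 = 26.20533360
d1 = (ln(S_0'/K) + (r + sigma^2/2)*T) / (sigma*sqrt(T)) = 0.06359997
d2 = d1 - sigma*sqrt(T) = -0.30013070
exp(-rT) = 0.96464029
N(-d1) = 0.47464438; N(-d2) = 0.61796127
P = K * exp(-rT) * N(-d2) - S_0' * N(-d1) = 28.3600 * 0.96464029 * 0.61796127 - 26.20533360 * 0.47464438 = 4.4675
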